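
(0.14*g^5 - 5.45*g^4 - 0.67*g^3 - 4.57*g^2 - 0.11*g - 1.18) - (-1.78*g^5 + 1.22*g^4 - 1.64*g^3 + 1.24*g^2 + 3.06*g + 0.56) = 1.92*g^5 - 6.67*g^4 + 0.97*g^3 - 5.81*g^2 - 3.17*g - 1.74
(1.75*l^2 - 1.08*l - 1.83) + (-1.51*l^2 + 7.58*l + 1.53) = 0.24*l^2 + 6.5*l - 0.3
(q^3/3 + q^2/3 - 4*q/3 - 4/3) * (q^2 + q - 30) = q^5/3 + 2*q^4/3 - 11*q^3 - 38*q^2/3 + 116*q/3 + 40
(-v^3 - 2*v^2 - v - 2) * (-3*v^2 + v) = 3*v^5 + 5*v^4 + v^3 + 5*v^2 - 2*v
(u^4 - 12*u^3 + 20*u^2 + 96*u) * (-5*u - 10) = -5*u^5 + 50*u^4 + 20*u^3 - 680*u^2 - 960*u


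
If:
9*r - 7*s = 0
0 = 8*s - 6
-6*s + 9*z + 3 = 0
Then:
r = 7/12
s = 3/4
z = 1/6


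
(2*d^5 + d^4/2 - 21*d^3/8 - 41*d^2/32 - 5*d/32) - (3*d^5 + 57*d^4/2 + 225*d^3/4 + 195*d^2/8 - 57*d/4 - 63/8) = -d^5 - 28*d^4 - 471*d^3/8 - 821*d^2/32 + 451*d/32 + 63/8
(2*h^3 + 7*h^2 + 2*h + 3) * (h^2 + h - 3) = 2*h^5 + 9*h^4 + 3*h^3 - 16*h^2 - 3*h - 9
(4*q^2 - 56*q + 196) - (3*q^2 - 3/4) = q^2 - 56*q + 787/4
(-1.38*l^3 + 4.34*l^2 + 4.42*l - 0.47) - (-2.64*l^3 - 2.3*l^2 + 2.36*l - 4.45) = 1.26*l^3 + 6.64*l^2 + 2.06*l + 3.98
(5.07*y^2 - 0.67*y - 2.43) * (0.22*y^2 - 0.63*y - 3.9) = 1.1154*y^4 - 3.3415*y^3 - 19.8855*y^2 + 4.1439*y + 9.477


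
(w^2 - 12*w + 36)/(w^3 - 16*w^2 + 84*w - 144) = 1/(w - 4)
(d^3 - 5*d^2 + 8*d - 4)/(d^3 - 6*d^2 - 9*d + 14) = (d^2 - 4*d + 4)/(d^2 - 5*d - 14)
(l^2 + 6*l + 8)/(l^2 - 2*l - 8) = (l + 4)/(l - 4)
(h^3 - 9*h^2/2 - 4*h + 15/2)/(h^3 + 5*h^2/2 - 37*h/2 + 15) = (2*h^2 - 7*h - 15)/(2*h^2 + 7*h - 30)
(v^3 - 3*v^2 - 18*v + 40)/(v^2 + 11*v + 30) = (v^3 - 3*v^2 - 18*v + 40)/(v^2 + 11*v + 30)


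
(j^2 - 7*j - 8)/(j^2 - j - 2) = (j - 8)/(j - 2)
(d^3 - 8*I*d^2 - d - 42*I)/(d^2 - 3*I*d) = d - 5*I + 14/d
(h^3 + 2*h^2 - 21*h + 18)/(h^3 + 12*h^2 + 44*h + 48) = (h^2 - 4*h + 3)/(h^2 + 6*h + 8)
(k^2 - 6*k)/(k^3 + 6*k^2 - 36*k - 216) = k/(k^2 + 12*k + 36)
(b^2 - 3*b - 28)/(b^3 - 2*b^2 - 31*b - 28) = 1/(b + 1)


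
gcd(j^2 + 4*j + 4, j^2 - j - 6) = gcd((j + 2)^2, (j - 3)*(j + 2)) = j + 2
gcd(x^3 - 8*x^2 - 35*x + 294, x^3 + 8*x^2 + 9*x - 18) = x + 6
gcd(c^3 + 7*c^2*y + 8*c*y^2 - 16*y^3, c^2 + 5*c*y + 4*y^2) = c + 4*y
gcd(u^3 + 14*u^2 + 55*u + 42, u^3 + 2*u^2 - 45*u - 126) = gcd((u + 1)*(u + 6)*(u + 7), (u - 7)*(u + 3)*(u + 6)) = u + 6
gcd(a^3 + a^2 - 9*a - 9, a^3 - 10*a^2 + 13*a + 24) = a^2 - 2*a - 3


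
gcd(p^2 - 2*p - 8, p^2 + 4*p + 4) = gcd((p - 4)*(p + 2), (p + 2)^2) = p + 2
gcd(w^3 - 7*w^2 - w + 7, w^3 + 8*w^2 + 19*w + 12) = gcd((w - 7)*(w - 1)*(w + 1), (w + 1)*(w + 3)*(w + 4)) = w + 1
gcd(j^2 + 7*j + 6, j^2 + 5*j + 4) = j + 1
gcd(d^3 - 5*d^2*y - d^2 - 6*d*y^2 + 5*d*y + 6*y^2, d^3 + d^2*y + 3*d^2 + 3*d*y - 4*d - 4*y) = d^2 + d*y - d - y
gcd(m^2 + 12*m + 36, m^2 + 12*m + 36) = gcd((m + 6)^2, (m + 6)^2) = m^2 + 12*m + 36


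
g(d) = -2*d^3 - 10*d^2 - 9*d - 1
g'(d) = -6*d^2 - 20*d - 9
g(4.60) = -448.67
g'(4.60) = -227.96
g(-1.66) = -4.47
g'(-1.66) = 7.67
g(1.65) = -52.06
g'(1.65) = -58.34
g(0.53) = -8.88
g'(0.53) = -21.29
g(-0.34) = 0.98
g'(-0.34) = -2.89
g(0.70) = -12.89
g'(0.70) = -25.94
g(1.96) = -72.12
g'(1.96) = -71.25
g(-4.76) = 30.96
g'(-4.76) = -49.75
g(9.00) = -2350.00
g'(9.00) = -675.00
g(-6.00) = 125.00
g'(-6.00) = -105.00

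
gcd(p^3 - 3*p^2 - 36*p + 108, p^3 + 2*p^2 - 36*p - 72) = p^2 - 36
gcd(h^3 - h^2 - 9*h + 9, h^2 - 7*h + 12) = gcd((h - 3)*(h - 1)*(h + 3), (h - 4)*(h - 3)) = h - 3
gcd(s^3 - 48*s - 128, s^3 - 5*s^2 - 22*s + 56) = s + 4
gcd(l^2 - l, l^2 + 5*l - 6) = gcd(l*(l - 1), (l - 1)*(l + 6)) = l - 1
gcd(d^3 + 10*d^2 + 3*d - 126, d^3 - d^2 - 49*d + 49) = d + 7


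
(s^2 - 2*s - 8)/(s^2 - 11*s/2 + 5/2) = 2*(s^2 - 2*s - 8)/(2*s^2 - 11*s + 5)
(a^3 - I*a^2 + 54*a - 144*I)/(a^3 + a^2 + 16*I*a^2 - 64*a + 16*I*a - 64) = (a^2 - 9*I*a - 18)/(a^2 + a*(1 + 8*I) + 8*I)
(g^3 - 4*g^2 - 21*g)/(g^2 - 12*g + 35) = g*(g + 3)/(g - 5)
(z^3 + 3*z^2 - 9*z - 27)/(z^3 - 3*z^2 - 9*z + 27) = (z + 3)/(z - 3)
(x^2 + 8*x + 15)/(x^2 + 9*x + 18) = (x + 5)/(x + 6)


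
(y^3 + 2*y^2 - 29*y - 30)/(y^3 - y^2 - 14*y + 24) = (y^3 + 2*y^2 - 29*y - 30)/(y^3 - y^2 - 14*y + 24)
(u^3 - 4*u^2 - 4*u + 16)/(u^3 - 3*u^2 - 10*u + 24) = (u + 2)/(u + 3)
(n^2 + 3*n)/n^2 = (n + 3)/n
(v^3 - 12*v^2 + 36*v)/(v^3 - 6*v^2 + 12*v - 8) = v*(v^2 - 12*v + 36)/(v^3 - 6*v^2 + 12*v - 8)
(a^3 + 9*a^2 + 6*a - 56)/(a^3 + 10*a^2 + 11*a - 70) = (a + 4)/(a + 5)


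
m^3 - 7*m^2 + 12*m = m*(m - 4)*(m - 3)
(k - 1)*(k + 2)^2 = k^3 + 3*k^2 - 4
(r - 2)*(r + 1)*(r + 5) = r^3 + 4*r^2 - 7*r - 10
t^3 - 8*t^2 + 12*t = t*(t - 6)*(t - 2)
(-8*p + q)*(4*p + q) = -32*p^2 - 4*p*q + q^2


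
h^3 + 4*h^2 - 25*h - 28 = (h - 4)*(h + 1)*(h + 7)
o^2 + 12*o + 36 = (o + 6)^2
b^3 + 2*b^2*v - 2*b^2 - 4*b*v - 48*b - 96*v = (b - 8)*(b + 6)*(b + 2*v)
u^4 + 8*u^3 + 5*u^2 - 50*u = u*(u - 2)*(u + 5)^2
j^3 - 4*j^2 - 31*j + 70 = (j - 7)*(j - 2)*(j + 5)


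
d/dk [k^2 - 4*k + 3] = 2*k - 4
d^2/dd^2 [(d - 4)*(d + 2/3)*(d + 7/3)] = 6*d - 2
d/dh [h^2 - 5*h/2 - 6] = 2*h - 5/2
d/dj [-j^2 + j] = 1 - 2*j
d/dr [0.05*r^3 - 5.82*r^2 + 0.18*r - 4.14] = 0.15*r^2 - 11.64*r + 0.18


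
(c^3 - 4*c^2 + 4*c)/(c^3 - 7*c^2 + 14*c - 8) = c*(c - 2)/(c^2 - 5*c + 4)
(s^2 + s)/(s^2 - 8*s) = (s + 1)/(s - 8)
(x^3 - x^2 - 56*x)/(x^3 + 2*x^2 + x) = (x^2 - x - 56)/(x^2 + 2*x + 1)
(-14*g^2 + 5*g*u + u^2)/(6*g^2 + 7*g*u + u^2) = (-14*g^2 + 5*g*u + u^2)/(6*g^2 + 7*g*u + u^2)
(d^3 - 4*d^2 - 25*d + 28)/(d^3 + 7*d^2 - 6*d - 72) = (d^2 - 8*d + 7)/(d^2 + 3*d - 18)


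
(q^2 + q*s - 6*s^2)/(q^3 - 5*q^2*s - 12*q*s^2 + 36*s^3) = 1/(q - 6*s)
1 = 1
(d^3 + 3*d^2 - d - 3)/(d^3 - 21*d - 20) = (d^2 + 2*d - 3)/(d^2 - d - 20)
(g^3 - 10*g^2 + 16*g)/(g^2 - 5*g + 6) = g*(g - 8)/(g - 3)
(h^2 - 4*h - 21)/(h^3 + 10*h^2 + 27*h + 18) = (h - 7)/(h^2 + 7*h + 6)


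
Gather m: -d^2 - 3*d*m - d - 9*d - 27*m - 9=-d^2 - 10*d + m*(-3*d - 27) - 9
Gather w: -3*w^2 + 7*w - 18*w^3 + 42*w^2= -18*w^3 + 39*w^2 + 7*w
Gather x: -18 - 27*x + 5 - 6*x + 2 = -33*x - 11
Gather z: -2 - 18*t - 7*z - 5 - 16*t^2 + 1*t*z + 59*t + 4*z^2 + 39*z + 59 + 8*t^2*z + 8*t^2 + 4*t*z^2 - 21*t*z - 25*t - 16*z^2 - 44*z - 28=-8*t^2 + 16*t + z^2*(4*t - 12) + z*(8*t^2 - 20*t - 12) + 24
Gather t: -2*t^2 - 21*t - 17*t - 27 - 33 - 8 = -2*t^2 - 38*t - 68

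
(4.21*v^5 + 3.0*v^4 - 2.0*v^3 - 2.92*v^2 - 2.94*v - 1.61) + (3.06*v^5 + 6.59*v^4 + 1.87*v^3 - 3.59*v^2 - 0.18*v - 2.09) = 7.27*v^5 + 9.59*v^4 - 0.13*v^3 - 6.51*v^2 - 3.12*v - 3.7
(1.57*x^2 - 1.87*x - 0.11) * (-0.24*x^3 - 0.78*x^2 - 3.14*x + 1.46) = -0.3768*x^5 - 0.7758*x^4 - 3.4448*x^3 + 8.2498*x^2 - 2.3848*x - 0.1606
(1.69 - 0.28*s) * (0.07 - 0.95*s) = 0.266*s^2 - 1.6251*s + 0.1183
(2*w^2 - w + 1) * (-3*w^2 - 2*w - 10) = -6*w^4 - w^3 - 21*w^2 + 8*w - 10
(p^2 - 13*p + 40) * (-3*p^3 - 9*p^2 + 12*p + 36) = -3*p^5 + 30*p^4 + 9*p^3 - 480*p^2 + 12*p + 1440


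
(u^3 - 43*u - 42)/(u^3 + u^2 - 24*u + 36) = (u^2 - 6*u - 7)/(u^2 - 5*u + 6)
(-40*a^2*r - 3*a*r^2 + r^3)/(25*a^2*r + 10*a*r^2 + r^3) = (-8*a + r)/(5*a + r)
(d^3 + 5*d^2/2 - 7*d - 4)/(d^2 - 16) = (d^2 - 3*d/2 - 1)/(d - 4)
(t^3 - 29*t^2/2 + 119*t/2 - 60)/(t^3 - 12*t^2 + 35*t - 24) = (2*t^2 - 13*t + 15)/(2*(t^2 - 4*t + 3))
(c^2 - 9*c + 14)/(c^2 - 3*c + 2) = (c - 7)/(c - 1)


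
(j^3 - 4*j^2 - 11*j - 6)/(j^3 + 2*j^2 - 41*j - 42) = (j + 1)/(j + 7)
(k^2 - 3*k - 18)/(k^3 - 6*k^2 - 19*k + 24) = (k - 6)/(k^2 - 9*k + 8)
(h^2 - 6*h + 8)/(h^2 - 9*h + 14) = (h - 4)/(h - 7)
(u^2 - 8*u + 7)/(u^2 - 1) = (u - 7)/(u + 1)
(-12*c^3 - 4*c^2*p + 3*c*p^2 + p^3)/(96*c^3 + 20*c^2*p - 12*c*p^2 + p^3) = (-6*c^2 + c*p + p^2)/(48*c^2 - 14*c*p + p^2)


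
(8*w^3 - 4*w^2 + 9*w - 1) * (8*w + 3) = 64*w^4 - 8*w^3 + 60*w^2 + 19*w - 3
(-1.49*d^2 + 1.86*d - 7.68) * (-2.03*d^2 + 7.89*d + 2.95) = 3.0247*d^4 - 15.5319*d^3 + 25.8703*d^2 - 55.1082*d - 22.656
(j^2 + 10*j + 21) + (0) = j^2 + 10*j + 21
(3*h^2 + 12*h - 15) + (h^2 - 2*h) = 4*h^2 + 10*h - 15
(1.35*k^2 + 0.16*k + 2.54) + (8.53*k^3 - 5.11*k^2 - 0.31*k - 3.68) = 8.53*k^3 - 3.76*k^2 - 0.15*k - 1.14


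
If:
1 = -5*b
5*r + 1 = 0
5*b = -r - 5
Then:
No Solution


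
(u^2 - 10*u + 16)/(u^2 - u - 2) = (u - 8)/(u + 1)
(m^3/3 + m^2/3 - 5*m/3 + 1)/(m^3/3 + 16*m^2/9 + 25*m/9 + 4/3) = 3*(m^2 - 2*m + 1)/(3*m^2 + 7*m + 4)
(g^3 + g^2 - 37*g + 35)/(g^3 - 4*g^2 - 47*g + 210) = (g - 1)/(g - 6)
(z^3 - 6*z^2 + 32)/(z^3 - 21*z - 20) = (-z^3 + 6*z^2 - 32)/(-z^3 + 21*z + 20)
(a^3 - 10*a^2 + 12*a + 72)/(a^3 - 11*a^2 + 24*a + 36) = (a + 2)/(a + 1)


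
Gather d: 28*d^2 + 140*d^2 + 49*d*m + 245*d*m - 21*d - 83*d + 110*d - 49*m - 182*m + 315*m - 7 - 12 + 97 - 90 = 168*d^2 + d*(294*m + 6) + 84*m - 12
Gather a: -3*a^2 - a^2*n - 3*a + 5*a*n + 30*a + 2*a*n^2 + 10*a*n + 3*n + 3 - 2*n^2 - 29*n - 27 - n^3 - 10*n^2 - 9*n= a^2*(-n - 3) + a*(2*n^2 + 15*n + 27) - n^3 - 12*n^2 - 35*n - 24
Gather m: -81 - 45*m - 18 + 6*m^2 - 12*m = 6*m^2 - 57*m - 99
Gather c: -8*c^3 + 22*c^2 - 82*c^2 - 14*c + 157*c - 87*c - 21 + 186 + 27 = -8*c^3 - 60*c^2 + 56*c + 192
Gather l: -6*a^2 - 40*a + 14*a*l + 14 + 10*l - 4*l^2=-6*a^2 - 40*a - 4*l^2 + l*(14*a + 10) + 14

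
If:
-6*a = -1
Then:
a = 1/6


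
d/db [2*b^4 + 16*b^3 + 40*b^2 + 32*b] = 8*b^3 + 48*b^2 + 80*b + 32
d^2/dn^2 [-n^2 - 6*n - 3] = -2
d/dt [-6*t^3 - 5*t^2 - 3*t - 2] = -18*t^2 - 10*t - 3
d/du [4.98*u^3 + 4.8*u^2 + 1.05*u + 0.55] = 14.94*u^2 + 9.6*u + 1.05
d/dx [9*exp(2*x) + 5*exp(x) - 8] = (18*exp(x) + 5)*exp(x)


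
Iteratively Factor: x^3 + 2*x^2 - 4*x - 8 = (x - 2)*(x^2 + 4*x + 4) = (x - 2)*(x + 2)*(x + 2)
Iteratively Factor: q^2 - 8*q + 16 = (q - 4)*(q - 4)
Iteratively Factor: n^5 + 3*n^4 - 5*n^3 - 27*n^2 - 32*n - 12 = (n + 1)*(n^4 + 2*n^3 - 7*n^2 - 20*n - 12) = (n + 1)*(n + 2)*(n^3 - 7*n - 6) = (n + 1)^2*(n + 2)*(n^2 - n - 6) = (n + 1)^2*(n + 2)^2*(n - 3)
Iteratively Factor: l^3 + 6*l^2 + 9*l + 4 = (l + 4)*(l^2 + 2*l + 1) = (l + 1)*(l + 4)*(l + 1)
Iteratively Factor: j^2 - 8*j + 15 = (j - 5)*(j - 3)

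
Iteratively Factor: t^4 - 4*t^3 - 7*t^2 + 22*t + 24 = (t - 3)*(t^3 - t^2 - 10*t - 8) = (t - 3)*(t + 1)*(t^2 - 2*t - 8) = (t - 3)*(t + 1)*(t + 2)*(t - 4)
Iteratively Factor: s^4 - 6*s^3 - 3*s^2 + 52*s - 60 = (s - 5)*(s^3 - s^2 - 8*s + 12) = (s - 5)*(s - 2)*(s^2 + s - 6) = (s - 5)*(s - 2)*(s + 3)*(s - 2)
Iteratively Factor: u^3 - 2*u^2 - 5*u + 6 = (u - 1)*(u^2 - u - 6) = (u - 1)*(u + 2)*(u - 3)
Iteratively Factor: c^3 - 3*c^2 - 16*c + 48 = (c - 4)*(c^2 + c - 12) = (c - 4)*(c + 4)*(c - 3)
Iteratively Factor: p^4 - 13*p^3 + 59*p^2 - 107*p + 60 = (p - 1)*(p^3 - 12*p^2 + 47*p - 60) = (p - 5)*(p - 1)*(p^2 - 7*p + 12) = (p - 5)*(p - 3)*(p - 1)*(p - 4)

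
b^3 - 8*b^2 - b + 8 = (b - 8)*(b - 1)*(b + 1)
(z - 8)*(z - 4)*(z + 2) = z^3 - 10*z^2 + 8*z + 64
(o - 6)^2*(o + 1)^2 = o^4 - 10*o^3 + 13*o^2 + 60*o + 36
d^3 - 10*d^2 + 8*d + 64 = (d - 8)*(d - 4)*(d + 2)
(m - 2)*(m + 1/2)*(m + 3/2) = m^3 - 13*m/4 - 3/2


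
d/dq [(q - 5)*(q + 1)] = 2*q - 4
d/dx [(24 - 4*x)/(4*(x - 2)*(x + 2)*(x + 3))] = (2*x^3 - 15*x^2 - 36*x + 36)/(x^6 + 6*x^5 + x^4 - 48*x^3 - 56*x^2 + 96*x + 144)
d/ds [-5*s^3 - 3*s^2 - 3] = 3*s*(-5*s - 2)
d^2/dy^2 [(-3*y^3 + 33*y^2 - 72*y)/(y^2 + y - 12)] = -288/(y^3 + 12*y^2 + 48*y + 64)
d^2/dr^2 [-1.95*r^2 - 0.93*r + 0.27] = -3.90000000000000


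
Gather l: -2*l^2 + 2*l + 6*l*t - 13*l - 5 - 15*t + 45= -2*l^2 + l*(6*t - 11) - 15*t + 40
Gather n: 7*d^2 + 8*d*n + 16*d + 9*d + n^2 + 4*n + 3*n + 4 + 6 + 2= 7*d^2 + 25*d + n^2 + n*(8*d + 7) + 12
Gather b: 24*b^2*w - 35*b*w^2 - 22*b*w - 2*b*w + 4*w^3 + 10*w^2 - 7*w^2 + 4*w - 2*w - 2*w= 24*b^2*w + b*(-35*w^2 - 24*w) + 4*w^3 + 3*w^2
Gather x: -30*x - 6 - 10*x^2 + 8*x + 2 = -10*x^2 - 22*x - 4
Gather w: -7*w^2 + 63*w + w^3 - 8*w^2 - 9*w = w^3 - 15*w^2 + 54*w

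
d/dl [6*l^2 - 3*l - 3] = 12*l - 3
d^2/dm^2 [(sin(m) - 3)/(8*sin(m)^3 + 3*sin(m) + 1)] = (-256*sin(m)^7 + 1728*sin(m)^6 + 480*sin(m)^5 - 2056*sin(m)^4 - 264*sin(m)^3 - 498*sin(m)^2 + 134*sin(m) - 60)/(8*sin(m)^3 + 3*sin(m) + 1)^3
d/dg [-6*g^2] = -12*g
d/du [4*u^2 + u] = 8*u + 1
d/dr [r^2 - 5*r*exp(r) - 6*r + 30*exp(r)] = -5*r*exp(r) + 2*r + 25*exp(r) - 6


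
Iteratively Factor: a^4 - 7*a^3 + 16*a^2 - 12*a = (a - 2)*(a^3 - 5*a^2 + 6*a) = a*(a - 2)*(a^2 - 5*a + 6) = a*(a - 3)*(a - 2)*(a - 2)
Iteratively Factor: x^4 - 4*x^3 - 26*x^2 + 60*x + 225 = (x - 5)*(x^3 + x^2 - 21*x - 45) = (x - 5)*(x + 3)*(x^2 - 2*x - 15) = (x - 5)*(x + 3)^2*(x - 5)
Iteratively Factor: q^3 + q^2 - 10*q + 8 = (q + 4)*(q^2 - 3*q + 2) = (q - 1)*(q + 4)*(q - 2)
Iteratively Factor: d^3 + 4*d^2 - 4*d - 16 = (d + 2)*(d^2 + 2*d - 8) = (d + 2)*(d + 4)*(d - 2)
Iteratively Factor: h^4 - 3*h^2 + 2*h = (h - 1)*(h^3 + h^2 - 2*h) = (h - 1)^2*(h^2 + 2*h) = (h - 1)^2*(h + 2)*(h)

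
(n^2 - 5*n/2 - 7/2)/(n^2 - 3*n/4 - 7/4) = 2*(2*n - 7)/(4*n - 7)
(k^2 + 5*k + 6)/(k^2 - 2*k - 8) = (k + 3)/(k - 4)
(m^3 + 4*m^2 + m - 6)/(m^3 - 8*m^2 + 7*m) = (m^2 + 5*m + 6)/(m*(m - 7))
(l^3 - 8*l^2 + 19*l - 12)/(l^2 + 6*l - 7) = (l^2 - 7*l + 12)/(l + 7)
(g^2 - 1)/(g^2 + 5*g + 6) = (g^2 - 1)/(g^2 + 5*g + 6)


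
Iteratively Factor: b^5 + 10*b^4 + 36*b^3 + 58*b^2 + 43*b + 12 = (b + 3)*(b^4 + 7*b^3 + 15*b^2 + 13*b + 4) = (b + 1)*(b + 3)*(b^3 + 6*b^2 + 9*b + 4) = (b + 1)*(b + 3)*(b + 4)*(b^2 + 2*b + 1) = (b + 1)^2*(b + 3)*(b + 4)*(b + 1)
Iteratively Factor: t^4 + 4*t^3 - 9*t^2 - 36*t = (t - 3)*(t^3 + 7*t^2 + 12*t) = (t - 3)*(t + 3)*(t^2 + 4*t) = t*(t - 3)*(t + 3)*(t + 4)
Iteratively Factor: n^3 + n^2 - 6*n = (n + 3)*(n^2 - 2*n) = n*(n + 3)*(n - 2)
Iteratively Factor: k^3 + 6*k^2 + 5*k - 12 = (k + 4)*(k^2 + 2*k - 3) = (k - 1)*(k + 4)*(k + 3)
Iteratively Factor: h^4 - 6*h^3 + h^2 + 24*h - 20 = (h - 2)*(h^3 - 4*h^2 - 7*h + 10) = (h - 5)*(h - 2)*(h^2 + h - 2) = (h - 5)*(h - 2)*(h - 1)*(h + 2)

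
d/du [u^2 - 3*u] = 2*u - 3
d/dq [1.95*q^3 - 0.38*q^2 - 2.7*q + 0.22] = 5.85*q^2 - 0.76*q - 2.7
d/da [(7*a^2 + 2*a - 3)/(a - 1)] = (7*a^2 - 14*a + 1)/(a^2 - 2*a + 1)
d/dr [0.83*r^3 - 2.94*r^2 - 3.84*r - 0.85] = 2.49*r^2 - 5.88*r - 3.84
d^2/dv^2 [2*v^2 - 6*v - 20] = 4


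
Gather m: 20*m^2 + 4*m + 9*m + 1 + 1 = 20*m^2 + 13*m + 2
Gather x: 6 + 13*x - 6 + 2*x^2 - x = 2*x^2 + 12*x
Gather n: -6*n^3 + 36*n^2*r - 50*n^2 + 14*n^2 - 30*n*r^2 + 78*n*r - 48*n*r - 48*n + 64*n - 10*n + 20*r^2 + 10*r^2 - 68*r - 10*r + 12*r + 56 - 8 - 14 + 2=-6*n^3 + n^2*(36*r - 36) + n*(-30*r^2 + 30*r + 6) + 30*r^2 - 66*r + 36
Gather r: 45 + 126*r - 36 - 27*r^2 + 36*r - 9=-27*r^2 + 162*r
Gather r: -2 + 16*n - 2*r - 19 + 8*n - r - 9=24*n - 3*r - 30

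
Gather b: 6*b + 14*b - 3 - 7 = 20*b - 10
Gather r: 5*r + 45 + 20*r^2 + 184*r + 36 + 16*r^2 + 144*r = 36*r^2 + 333*r + 81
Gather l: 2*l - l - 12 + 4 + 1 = l - 7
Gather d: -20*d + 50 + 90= 140 - 20*d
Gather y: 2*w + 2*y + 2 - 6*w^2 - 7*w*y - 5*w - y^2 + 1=-6*w^2 - 3*w - y^2 + y*(2 - 7*w) + 3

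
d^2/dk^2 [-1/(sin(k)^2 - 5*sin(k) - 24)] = (4*sin(k)^4 - 15*sin(k)^3 + 115*sin(k)^2 - 90*sin(k) - 98)/((sin(k) - 8)^3*(sin(k) + 3)^3)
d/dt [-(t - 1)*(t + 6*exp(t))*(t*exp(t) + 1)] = -t^3*exp(t) - 12*t^2*exp(2*t) - 2*t^2*exp(t) - 4*t*exp(t) - 2*t + 6*exp(2*t) + 1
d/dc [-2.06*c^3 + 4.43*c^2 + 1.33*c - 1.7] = -6.18*c^2 + 8.86*c + 1.33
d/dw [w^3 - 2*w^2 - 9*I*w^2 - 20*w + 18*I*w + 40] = 3*w^2 - 4*w - 18*I*w - 20 + 18*I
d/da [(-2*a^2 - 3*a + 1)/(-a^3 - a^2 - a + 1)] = 2*(-a^4 - 3*a^3 + a^2 - a - 1)/(a^6 + 2*a^5 + 3*a^4 - a^2 - 2*a + 1)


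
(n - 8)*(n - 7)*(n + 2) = n^3 - 13*n^2 + 26*n + 112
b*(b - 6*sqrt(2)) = b^2 - 6*sqrt(2)*b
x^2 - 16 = (x - 4)*(x + 4)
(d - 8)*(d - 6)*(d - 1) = d^3 - 15*d^2 + 62*d - 48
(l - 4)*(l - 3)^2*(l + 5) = l^4 - 5*l^3 - 17*l^2 + 129*l - 180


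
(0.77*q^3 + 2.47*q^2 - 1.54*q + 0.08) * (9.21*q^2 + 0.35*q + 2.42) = 7.0917*q^5 + 23.0182*q^4 - 11.4555*q^3 + 6.1752*q^2 - 3.6988*q + 0.1936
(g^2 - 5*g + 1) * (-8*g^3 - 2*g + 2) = -8*g^5 + 40*g^4 - 10*g^3 + 12*g^2 - 12*g + 2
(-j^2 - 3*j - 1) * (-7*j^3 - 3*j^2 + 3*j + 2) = 7*j^5 + 24*j^4 + 13*j^3 - 8*j^2 - 9*j - 2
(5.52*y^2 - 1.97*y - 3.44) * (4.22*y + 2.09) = 23.2944*y^3 + 3.2234*y^2 - 18.6341*y - 7.1896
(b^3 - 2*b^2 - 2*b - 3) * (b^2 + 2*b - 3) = b^5 - 9*b^3 - b^2 + 9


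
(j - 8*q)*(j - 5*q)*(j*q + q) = j^3*q - 13*j^2*q^2 + j^2*q + 40*j*q^3 - 13*j*q^2 + 40*q^3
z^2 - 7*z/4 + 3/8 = (z - 3/2)*(z - 1/4)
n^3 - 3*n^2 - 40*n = n*(n - 8)*(n + 5)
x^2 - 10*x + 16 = (x - 8)*(x - 2)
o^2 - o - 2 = (o - 2)*(o + 1)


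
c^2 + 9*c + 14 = (c + 2)*(c + 7)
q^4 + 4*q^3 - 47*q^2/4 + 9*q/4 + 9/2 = (q - 3/2)*(q - 1)*(q + 1/2)*(q + 6)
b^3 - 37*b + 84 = (b - 4)*(b - 3)*(b + 7)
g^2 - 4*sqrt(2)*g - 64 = (g - 8*sqrt(2))*(g + 4*sqrt(2))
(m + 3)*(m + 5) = m^2 + 8*m + 15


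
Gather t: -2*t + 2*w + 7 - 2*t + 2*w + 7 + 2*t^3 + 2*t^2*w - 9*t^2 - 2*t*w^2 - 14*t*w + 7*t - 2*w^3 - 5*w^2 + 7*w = 2*t^3 + t^2*(2*w - 9) + t*(-2*w^2 - 14*w + 3) - 2*w^3 - 5*w^2 + 11*w + 14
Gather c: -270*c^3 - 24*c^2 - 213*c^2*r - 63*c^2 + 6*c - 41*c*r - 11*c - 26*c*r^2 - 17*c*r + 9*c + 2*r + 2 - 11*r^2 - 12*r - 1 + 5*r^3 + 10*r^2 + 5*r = -270*c^3 + c^2*(-213*r - 87) + c*(-26*r^2 - 58*r + 4) + 5*r^3 - r^2 - 5*r + 1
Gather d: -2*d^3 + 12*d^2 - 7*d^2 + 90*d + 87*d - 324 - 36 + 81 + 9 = -2*d^3 + 5*d^2 + 177*d - 270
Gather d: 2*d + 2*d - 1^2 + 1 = 4*d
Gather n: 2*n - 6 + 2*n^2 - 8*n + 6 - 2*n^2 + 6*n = 0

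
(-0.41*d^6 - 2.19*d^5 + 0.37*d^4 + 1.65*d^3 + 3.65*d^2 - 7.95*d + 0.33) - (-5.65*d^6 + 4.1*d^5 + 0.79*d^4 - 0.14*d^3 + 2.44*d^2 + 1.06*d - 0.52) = 5.24*d^6 - 6.29*d^5 - 0.42*d^4 + 1.79*d^3 + 1.21*d^2 - 9.01*d + 0.85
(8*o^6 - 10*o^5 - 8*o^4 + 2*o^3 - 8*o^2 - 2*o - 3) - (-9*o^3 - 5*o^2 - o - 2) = 8*o^6 - 10*o^5 - 8*o^4 + 11*o^3 - 3*o^2 - o - 1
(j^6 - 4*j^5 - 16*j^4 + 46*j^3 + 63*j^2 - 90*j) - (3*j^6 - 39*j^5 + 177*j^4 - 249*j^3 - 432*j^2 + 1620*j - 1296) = -2*j^6 + 35*j^5 - 193*j^4 + 295*j^3 + 495*j^2 - 1710*j + 1296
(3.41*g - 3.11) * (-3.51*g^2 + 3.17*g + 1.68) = -11.9691*g^3 + 21.7258*g^2 - 4.1299*g - 5.2248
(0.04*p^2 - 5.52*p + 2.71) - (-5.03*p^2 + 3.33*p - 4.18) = 5.07*p^2 - 8.85*p + 6.89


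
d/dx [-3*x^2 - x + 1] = -6*x - 1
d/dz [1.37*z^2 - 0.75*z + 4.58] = 2.74*z - 0.75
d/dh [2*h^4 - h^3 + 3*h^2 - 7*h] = 8*h^3 - 3*h^2 + 6*h - 7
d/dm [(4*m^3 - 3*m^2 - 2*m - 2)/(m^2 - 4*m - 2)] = 2*(2*m^4 - 16*m^3 - 5*m^2 + 8*m - 2)/(m^4 - 8*m^3 + 12*m^2 + 16*m + 4)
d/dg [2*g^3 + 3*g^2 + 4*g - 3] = 6*g^2 + 6*g + 4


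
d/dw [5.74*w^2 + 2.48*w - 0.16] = 11.48*w + 2.48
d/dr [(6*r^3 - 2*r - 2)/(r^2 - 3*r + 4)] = 2*(3*r^4 - 18*r^3 + 37*r^2 + 2*r - 7)/(r^4 - 6*r^3 + 17*r^2 - 24*r + 16)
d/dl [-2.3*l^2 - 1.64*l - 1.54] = -4.6*l - 1.64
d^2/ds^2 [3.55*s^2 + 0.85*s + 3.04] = 7.10000000000000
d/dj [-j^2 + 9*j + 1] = 9 - 2*j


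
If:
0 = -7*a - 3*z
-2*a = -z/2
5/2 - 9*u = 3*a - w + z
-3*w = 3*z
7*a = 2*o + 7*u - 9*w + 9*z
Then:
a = 0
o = -35/36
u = 5/18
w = 0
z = 0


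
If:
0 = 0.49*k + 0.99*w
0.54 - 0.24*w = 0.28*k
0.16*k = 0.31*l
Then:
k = 3.35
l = 1.73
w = -1.66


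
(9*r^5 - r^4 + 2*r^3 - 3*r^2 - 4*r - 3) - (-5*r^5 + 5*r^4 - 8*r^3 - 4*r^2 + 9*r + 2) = 14*r^5 - 6*r^4 + 10*r^3 + r^2 - 13*r - 5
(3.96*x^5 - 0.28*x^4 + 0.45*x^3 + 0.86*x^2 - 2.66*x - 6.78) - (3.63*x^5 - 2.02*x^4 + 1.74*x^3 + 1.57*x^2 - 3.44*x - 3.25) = 0.33*x^5 + 1.74*x^4 - 1.29*x^3 - 0.71*x^2 + 0.78*x - 3.53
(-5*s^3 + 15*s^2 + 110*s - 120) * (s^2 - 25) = -5*s^5 + 15*s^4 + 235*s^3 - 495*s^2 - 2750*s + 3000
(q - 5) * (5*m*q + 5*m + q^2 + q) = 5*m*q^2 - 20*m*q - 25*m + q^3 - 4*q^2 - 5*q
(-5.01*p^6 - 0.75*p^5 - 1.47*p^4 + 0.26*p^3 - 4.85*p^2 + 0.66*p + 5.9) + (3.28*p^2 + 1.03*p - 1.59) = -5.01*p^6 - 0.75*p^5 - 1.47*p^4 + 0.26*p^3 - 1.57*p^2 + 1.69*p + 4.31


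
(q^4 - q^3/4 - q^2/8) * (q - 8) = q^5 - 33*q^4/4 + 15*q^3/8 + q^2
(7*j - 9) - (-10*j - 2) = 17*j - 7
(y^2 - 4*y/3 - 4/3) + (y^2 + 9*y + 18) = 2*y^2 + 23*y/3 + 50/3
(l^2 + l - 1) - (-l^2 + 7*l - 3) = 2*l^2 - 6*l + 2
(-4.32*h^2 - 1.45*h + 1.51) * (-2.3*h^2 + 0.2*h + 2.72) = 9.936*h^4 + 2.471*h^3 - 15.5134*h^2 - 3.642*h + 4.1072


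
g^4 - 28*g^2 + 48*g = g*(g - 4)*(g - 2)*(g + 6)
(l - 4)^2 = l^2 - 8*l + 16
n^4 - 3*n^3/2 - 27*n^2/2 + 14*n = n*(n - 4)*(n - 1)*(n + 7/2)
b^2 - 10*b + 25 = (b - 5)^2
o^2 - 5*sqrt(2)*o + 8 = (o - 4*sqrt(2))*(o - sqrt(2))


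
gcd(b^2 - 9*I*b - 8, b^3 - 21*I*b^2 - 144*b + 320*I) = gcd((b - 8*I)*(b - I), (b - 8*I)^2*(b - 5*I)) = b - 8*I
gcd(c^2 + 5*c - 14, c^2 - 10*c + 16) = c - 2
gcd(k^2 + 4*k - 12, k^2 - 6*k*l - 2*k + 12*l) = k - 2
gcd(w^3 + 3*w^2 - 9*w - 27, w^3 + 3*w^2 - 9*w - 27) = w^3 + 3*w^2 - 9*w - 27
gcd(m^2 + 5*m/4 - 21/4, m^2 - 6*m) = 1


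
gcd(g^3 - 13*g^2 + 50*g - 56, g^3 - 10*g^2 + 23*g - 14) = g^2 - 9*g + 14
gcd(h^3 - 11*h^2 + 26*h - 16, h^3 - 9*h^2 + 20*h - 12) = h^2 - 3*h + 2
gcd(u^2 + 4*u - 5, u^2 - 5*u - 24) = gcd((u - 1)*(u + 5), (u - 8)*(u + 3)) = 1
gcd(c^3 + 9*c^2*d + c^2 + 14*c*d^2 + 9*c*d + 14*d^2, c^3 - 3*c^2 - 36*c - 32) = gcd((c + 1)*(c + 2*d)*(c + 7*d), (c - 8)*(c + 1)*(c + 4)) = c + 1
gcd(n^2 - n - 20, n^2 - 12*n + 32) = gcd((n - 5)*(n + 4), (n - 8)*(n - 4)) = 1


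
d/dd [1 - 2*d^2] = -4*d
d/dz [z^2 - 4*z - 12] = 2*z - 4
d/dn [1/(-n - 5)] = (n + 5)^(-2)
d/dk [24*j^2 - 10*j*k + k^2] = -10*j + 2*k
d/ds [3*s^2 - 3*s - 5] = 6*s - 3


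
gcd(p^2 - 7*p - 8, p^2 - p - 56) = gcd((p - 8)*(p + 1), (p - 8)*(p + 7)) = p - 8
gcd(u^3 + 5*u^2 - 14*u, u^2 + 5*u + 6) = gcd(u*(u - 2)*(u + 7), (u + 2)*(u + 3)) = 1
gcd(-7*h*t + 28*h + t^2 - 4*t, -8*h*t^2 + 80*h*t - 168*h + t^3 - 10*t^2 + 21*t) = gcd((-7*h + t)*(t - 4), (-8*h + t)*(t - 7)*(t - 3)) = 1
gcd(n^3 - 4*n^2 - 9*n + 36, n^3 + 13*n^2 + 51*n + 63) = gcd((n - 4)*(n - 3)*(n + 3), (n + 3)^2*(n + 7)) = n + 3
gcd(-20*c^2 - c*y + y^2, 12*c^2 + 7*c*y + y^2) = 4*c + y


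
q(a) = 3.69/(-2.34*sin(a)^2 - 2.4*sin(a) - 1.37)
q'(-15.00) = 2.83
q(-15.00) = -4.62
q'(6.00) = 4.97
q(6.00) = -4.18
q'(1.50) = 0.05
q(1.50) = -0.61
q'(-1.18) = -2.04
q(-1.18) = -3.20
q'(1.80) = -0.17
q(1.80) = -0.62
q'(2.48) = -1.11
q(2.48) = -0.99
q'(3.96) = 3.43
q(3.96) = -4.27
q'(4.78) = -0.33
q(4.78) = -2.83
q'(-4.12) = -0.52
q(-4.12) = -0.74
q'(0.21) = 3.13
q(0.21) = -1.87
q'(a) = 3.69*(4.68*sin(a)*cos(a) + 2.4*cos(a))/(-2.34*sin(a)^2 - 2.4*sin(a) - 1.37)^2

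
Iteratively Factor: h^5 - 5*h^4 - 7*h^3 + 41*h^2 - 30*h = (h)*(h^4 - 5*h^3 - 7*h^2 + 41*h - 30) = h*(h + 3)*(h^3 - 8*h^2 + 17*h - 10) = h*(h - 1)*(h + 3)*(h^2 - 7*h + 10) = h*(h - 5)*(h - 1)*(h + 3)*(h - 2)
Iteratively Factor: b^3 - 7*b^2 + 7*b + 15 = (b - 5)*(b^2 - 2*b - 3) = (b - 5)*(b - 3)*(b + 1)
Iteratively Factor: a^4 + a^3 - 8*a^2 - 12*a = (a)*(a^3 + a^2 - 8*a - 12) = a*(a - 3)*(a^2 + 4*a + 4) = a*(a - 3)*(a + 2)*(a + 2)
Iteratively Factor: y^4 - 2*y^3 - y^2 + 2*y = (y - 1)*(y^3 - y^2 - 2*y) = (y - 2)*(y - 1)*(y^2 + y) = y*(y - 2)*(y - 1)*(y + 1)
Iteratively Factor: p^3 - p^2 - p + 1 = (p - 1)*(p^2 - 1) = (p - 1)*(p + 1)*(p - 1)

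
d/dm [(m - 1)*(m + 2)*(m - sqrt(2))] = 3*m^2 - 2*sqrt(2)*m + 2*m - 2 - sqrt(2)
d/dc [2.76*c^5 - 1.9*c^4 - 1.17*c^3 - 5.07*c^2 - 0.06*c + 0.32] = 13.8*c^4 - 7.6*c^3 - 3.51*c^2 - 10.14*c - 0.06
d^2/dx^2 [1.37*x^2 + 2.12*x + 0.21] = 2.74000000000000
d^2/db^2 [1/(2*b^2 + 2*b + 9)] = 4*(-2*b^2 - 2*b + 2*(2*b + 1)^2 - 9)/(2*b^2 + 2*b + 9)^3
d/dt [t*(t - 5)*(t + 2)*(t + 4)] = 4*t^3 + 3*t^2 - 44*t - 40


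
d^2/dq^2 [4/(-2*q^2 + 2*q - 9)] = 16*(2*q^2 - 2*q - 2*(2*q - 1)^2 + 9)/(2*q^2 - 2*q + 9)^3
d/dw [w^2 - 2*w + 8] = 2*w - 2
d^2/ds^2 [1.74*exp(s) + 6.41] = 1.74*exp(s)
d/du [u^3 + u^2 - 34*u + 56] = 3*u^2 + 2*u - 34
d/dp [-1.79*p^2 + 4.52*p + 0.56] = 4.52 - 3.58*p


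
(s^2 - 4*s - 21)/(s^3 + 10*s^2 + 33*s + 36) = (s - 7)/(s^2 + 7*s + 12)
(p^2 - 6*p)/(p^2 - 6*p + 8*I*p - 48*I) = p/(p + 8*I)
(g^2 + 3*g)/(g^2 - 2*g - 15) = g/(g - 5)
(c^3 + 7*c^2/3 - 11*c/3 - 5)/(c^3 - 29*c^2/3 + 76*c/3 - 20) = (c^2 + 4*c + 3)/(c^2 - 8*c + 12)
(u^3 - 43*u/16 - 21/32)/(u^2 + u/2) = (32*u^3 - 86*u - 21)/(16*u*(2*u + 1))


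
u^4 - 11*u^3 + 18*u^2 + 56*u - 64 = (u - 8)*(u - 4)*(u - 1)*(u + 2)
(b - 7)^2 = b^2 - 14*b + 49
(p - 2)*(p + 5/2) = p^2 + p/2 - 5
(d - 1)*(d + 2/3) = d^2 - d/3 - 2/3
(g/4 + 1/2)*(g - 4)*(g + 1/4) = g^3/4 - 7*g^2/16 - 17*g/8 - 1/2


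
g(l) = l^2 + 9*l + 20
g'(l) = 2*l + 9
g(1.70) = 38.19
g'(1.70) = 12.40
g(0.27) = 22.50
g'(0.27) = 9.54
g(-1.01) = 11.93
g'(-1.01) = 6.98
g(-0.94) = 12.42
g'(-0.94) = 7.12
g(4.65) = 83.47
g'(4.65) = 18.30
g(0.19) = 21.75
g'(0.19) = 9.38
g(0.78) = 27.63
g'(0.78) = 10.56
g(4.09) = 73.54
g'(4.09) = 17.18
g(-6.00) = 2.00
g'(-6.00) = -3.00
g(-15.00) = 110.00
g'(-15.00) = -21.00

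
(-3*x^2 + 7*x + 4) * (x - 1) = -3*x^3 + 10*x^2 - 3*x - 4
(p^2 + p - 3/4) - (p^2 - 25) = p + 97/4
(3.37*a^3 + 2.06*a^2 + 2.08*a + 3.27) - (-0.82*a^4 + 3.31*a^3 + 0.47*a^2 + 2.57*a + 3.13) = 0.82*a^4 + 0.0600000000000001*a^3 + 1.59*a^2 - 0.49*a + 0.14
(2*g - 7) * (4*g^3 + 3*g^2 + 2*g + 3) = 8*g^4 - 22*g^3 - 17*g^2 - 8*g - 21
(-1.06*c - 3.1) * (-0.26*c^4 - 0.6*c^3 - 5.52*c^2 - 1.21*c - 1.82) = 0.2756*c^5 + 1.442*c^4 + 7.7112*c^3 + 18.3946*c^2 + 5.6802*c + 5.642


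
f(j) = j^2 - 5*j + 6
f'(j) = 2*j - 5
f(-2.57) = 25.45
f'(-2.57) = -10.14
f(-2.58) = 25.56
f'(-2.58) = -10.16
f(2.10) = -0.09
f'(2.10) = -0.80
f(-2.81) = 27.95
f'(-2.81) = -10.62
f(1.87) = 0.15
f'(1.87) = -1.26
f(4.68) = 4.50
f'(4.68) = 4.36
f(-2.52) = 24.95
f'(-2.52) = -10.04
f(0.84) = 2.51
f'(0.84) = -3.32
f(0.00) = 6.00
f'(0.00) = -5.00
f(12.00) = 90.00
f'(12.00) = 19.00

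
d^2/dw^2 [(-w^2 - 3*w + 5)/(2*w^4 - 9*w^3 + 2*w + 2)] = 2*(-12*w^8 - 18*w^7 + 551*w^6 - 2055*w^5 + 2460*w^4 - 20*w^3 - 714*w^2 + 270*w + 28)/(8*w^12 - 108*w^11 + 486*w^10 - 705*w^9 - 192*w^8 + 270*w^7 + 510*w^6 - 60*w^5 - 192*w^4 - 100*w^3 + 24*w^2 + 24*w + 8)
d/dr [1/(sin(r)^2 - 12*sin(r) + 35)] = 2*(6 - sin(r))*cos(r)/(sin(r)^2 - 12*sin(r) + 35)^2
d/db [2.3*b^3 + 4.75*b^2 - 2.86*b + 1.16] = 6.9*b^2 + 9.5*b - 2.86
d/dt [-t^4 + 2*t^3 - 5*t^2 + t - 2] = -4*t^3 + 6*t^2 - 10*t + 1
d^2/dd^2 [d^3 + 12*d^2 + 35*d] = 6*d + 24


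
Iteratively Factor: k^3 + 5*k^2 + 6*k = (k + 2)*(k^2 + 3*k) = k*(k + 2)*(k + 3)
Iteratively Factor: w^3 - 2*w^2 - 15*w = (w)*(w^2 - 2*w - 15) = w*(w + 3)*(w - 5)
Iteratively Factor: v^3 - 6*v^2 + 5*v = (v - 5)*(v^2 - v) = (v - 5)*(v - 1)*(v)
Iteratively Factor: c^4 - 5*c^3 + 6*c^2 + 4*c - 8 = (c + 1)*(c^3 - 6*c^2 + 12*c - 8) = (c - 2)*(c + 1)*(c^2 - 4*c + 4) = (c - 2)^2*(c + 1)*(c - 2)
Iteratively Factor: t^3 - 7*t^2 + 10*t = (t - 5)*(t^2 - 2*t) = (t - 5)*(t - 2)*(t)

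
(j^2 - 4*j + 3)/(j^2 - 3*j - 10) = (-j^2 + 4*j - 3)/(-j^2 + 3*j + 10)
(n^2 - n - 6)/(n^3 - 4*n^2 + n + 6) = (n + 2)/(n^2 - n - 2)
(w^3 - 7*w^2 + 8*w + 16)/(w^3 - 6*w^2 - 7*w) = (w^2 - 8*w + 16)/(w*(w - 7))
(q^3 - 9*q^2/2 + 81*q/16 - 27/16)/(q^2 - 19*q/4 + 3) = (4*q^2 - 15*q + 9)/(4*(q - 4))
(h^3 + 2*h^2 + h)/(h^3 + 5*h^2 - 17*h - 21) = h*(h + 1)/(h^2 + 4*h - 21)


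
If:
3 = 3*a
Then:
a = 1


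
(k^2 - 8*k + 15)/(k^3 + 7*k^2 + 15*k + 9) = (k^2 - 8*k + 15)/(k^3 + 7*k^2 + 15*k + 9)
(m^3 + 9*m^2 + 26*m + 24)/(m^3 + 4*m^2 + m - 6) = (m + 4)/(m - 1)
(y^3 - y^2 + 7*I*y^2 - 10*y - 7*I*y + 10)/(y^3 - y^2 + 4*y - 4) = (y + 5*I)/(y - 2*I)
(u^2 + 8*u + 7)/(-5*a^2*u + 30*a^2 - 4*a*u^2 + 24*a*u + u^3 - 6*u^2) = (u^2 + 8*u + 7)/(-5*a^2*u + 30*a^2 - 4*a*u^2 + 24*a*u + u^3 - 6*u^2)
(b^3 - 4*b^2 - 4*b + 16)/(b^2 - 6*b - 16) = (b^2 - 6*b + 8)/(b - 8)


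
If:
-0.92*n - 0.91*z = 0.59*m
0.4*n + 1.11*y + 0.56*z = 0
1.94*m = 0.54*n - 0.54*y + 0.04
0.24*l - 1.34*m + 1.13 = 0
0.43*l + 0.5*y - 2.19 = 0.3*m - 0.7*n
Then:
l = -0.61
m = 0.73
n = 3.30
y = 0.73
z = -3.81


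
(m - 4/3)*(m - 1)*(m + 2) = m^3 - m^2/3 - 10*m/3 + 8/3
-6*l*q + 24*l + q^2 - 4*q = (-6*l + q)*(q - 4)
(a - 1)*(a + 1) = a^2 - 1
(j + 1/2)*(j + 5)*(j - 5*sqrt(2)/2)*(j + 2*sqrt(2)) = j^4 - sqrt(2)*j^3/2 + 11*j^3/2 - 15*j^2/2 - 11*sqrt(2)*j^2/4 - 55*j - 5*sqrt(2)*j/4 - 25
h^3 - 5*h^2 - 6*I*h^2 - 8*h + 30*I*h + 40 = (h - 5)*(h - 4*I)*(h - 2*I)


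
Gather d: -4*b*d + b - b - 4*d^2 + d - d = -4*b*d - 4*d^2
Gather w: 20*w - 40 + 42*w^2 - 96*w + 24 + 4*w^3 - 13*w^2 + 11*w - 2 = 4*w^3 + 29*w^2 - 65*w - 18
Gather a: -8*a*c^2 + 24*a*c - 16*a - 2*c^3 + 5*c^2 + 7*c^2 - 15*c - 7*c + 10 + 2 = a*(-8*c^2 + 24*c - 16) - 2*c^3 + 12*c^2 - 22*c + 12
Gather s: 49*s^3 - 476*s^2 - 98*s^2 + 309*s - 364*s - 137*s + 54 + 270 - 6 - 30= 49*s^3 - 574*s^2 - 192*s + 288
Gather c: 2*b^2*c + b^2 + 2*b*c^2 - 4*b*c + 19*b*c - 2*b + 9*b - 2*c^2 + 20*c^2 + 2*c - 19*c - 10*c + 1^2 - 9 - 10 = b^2 + 7*b + c^2*(2*b + 18) + c*(2*b^2 + 15*b - 27) - 18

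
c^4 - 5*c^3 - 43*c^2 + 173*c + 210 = (c - 7)*(c - 5)*(c + 1)*(c + 6)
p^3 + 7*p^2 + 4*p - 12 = (p - 1)*(p + 2)*(p + 6)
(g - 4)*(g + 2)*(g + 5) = g^3 + 3*g^2 - 18*g - 40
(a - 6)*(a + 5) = a^2 - a - 30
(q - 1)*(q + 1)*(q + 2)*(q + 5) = q^4 + 7*q^3 + 9*q^2 - 7*q - 10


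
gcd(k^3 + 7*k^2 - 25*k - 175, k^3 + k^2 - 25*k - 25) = k^2 - 25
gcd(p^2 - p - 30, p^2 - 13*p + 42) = p - 6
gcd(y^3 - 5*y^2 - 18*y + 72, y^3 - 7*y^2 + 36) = y^2 - 9*y + 18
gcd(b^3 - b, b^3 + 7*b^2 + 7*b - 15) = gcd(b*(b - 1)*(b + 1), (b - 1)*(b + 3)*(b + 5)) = b - 1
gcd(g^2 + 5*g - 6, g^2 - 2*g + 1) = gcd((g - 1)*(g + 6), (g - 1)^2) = g - 1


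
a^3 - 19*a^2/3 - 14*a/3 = a*(a - 7)*(a + 2/3)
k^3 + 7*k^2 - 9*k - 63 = (k - 3)*(k + 3)*(k + 7)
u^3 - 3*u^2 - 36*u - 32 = (u - 8)*(u + 1)*(u + 4)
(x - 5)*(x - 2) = x^2 - 7*x + 10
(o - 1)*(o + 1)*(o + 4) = o^3 + 4*o^2 - o - 4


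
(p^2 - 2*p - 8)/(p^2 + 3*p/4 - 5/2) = 4*(p - 4)/(4*p - 5)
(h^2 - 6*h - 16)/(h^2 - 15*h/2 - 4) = 2*(h + 2)/(2*h + 1)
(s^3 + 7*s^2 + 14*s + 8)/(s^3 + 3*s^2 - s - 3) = (s^2 + 6*s + 8)/(s^2 + 2*s - 3)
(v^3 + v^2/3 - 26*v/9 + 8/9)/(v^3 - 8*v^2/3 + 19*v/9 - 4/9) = (v + 2)/(v - 1)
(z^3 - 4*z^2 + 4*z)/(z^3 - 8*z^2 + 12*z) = (z - 2)/(z - 6)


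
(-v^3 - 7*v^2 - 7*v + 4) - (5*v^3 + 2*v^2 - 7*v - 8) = -6*v^3 - 9*v^2 + 12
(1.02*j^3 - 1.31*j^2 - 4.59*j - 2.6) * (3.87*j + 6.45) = 3.9474*j^4 + 1.5093*j^3 - 26.2128*j^2 - 39.6675*j - 16.77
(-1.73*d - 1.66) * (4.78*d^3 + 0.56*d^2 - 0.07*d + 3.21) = -8.2694*d^4 - 8.9036*d^3 - 0.8085*d^2 - 5.4371*d - 5.3286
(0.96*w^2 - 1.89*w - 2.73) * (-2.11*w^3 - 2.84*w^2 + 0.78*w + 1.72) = -2.0256*w^5 + 1.2615*w^4 + 11.8767*w^3 + 7.9302*w^2 - 5.3802*w - 4.6956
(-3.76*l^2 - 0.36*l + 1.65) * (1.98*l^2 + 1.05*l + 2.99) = -7.4448*l^4 - 4.6608*l^3 - 8.3534*l^2 + 0.6561*l + 4.9335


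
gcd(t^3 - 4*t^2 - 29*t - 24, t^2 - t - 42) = 1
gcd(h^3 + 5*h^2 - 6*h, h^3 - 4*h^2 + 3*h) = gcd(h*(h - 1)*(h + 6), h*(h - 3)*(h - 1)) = h^2 - h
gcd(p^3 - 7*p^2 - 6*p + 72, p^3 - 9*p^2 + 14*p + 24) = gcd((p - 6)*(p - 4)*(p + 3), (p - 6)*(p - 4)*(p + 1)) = p^2 - 10*p + 24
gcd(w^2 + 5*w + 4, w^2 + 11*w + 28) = w + 4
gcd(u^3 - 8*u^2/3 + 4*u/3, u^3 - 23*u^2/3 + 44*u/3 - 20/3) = u^2 - 8*u/3 + 4/3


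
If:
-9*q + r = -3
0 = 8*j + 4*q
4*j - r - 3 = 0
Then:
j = 0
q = 0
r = -3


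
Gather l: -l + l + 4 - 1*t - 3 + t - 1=0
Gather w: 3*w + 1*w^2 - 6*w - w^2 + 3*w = 0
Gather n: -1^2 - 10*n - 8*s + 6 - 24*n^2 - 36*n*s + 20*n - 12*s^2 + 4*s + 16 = -24*n^2 + n*(10 - 36*s) - 12*s^2 - 4*s + 21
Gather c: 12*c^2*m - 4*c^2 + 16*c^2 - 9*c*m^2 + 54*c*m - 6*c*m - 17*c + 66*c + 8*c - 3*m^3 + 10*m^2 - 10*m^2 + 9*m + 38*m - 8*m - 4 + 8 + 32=c^2*(12*m + 12) + c*(-9*m^2 + 48*m + 57) - 3*m^3 + 39*m + 36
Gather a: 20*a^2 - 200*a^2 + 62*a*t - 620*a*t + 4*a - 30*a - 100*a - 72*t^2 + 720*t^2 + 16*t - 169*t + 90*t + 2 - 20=-180*a^2 + a*(-558*t - 126) + 648*t^2 - 63*t - 18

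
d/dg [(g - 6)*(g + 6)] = 2*g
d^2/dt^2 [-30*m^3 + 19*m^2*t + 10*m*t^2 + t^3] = 20*m + 6*t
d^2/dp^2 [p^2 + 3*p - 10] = 2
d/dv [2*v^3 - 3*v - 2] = 6*v^2 - 3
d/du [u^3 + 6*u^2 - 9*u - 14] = 3*u^2 + 12*u - 9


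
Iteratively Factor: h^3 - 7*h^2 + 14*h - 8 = (h - 1)*(h^2 - 6*h + 8) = (h - 4)*(h - 1)*(h - 2)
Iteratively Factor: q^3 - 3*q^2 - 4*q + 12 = (q + 2)*(q^2 - 5*q + 6) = (q - 2)*(q + 2)*(q - 3)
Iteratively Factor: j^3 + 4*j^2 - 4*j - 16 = (j + 2)*(j^2 + 2*j - 8) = (j + 2)*(j + 4)*(j - 2)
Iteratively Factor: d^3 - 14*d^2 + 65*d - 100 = (d - 5)*(d^2 - 9*d + 20) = (d - 5)^2*(d - 4)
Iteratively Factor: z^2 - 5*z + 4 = (z - 1)*(z - 4)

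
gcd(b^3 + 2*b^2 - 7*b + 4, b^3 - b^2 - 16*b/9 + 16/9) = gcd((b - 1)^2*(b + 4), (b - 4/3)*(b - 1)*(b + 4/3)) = b - 1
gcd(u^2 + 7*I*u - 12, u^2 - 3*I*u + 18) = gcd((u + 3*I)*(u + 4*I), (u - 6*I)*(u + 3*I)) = u + 3*I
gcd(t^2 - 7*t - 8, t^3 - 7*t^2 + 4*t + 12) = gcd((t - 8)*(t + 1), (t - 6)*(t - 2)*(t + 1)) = t + 1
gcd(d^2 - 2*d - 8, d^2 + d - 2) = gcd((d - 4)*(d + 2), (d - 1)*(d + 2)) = d + 2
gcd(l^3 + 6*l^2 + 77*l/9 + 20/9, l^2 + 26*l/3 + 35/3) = l + 5/3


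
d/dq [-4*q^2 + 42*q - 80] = 42 - 8*q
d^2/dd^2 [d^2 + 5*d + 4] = 2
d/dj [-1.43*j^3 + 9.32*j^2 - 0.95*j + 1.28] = -4.29*j^2 + 18.64*j - 0.95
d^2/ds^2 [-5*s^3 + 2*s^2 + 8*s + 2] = 4 - 30*s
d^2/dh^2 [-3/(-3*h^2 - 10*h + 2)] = 6*(-9*h^2 - 30*h + 4*(3*h + 5)^2 + 6)/(3*h^2 + 10*h - 2)^3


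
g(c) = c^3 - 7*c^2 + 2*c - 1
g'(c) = 3*c^2 - 14*c + 2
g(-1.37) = -19.45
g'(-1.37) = 26.81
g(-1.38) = -19.72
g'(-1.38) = 27.03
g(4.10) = -41.55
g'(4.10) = -4.97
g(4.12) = -41.65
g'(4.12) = -4.76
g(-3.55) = -141.06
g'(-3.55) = 89.51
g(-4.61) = -256.96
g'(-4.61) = 130.30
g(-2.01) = -41.42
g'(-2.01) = 42.26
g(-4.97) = -306.61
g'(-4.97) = 145.68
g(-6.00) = -481.00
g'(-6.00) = 194.00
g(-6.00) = -481.00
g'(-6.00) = 194.00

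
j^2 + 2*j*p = j*(j + 2*p)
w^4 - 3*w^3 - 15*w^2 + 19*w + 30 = (w - 5)*(w - 2)*(w + 1)*(w + 3)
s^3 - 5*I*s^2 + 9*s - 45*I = (s - 5*I)*(s - 3*I)*(s + 3*I)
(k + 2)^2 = k^2 + 4*k + 4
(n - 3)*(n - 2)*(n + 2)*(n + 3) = n^4 - 13*n^2 + 36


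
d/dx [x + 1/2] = 1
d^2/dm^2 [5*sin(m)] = -5*sin(m)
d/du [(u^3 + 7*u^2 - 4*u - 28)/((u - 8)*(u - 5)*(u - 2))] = 2*(-11*u^2 + 26*u + 271)/(u^4 - 26*u^3 + 249*u^2 - 1040*u + 1600)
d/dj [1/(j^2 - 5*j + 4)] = (5 - 2*j)/(j^2 - 5*j + 4)^2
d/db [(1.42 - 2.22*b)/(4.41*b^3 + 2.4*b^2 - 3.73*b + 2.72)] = (19.5804*b^3 - 13.4586*b^2 - 6.816*b - 0.741800000000001)/(19.4481*b^6 + 21.168*b^5 - 27.1386*b^4 + 6.0864*b^3 + 26.9689*b^2 - 20.2912*b + 7.3984)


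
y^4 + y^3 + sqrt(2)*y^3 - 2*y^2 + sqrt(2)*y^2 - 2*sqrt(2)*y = y*(y - 1)*(y + 2)*(y + sqrt(2))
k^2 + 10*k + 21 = (k + 3)*(k + 7)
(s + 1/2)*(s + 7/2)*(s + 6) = s^3 + 10*s^2 + 103*s/4 + 21/2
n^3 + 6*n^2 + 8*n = n*(n + 2)*(n + 4)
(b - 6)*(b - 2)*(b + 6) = b^3 - 2*b^2 - 36*b + 72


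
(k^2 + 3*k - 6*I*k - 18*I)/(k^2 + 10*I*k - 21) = (k^2 + k*(3 - 6*I) - 18*I)/(k^2 + 10*I*k - 21)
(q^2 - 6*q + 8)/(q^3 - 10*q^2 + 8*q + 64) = (q - 2)/(q^2 - 6*q - 16)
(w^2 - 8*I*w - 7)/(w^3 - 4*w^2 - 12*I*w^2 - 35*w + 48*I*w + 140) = (w - I)/(w^2 - w*(4 + 5*I) + 20*I)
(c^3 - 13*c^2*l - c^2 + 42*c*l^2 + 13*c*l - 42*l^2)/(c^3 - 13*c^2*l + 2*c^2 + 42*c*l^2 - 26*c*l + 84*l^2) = (c - 1)/(c + 2)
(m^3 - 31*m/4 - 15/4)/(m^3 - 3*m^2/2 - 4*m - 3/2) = (m + 5/2)/(m + 1)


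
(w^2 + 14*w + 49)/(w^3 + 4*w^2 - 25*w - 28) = (w + 7)/(w^2 - 3*w - 4)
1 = 1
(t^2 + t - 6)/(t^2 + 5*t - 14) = (t + 3)/(t + 7)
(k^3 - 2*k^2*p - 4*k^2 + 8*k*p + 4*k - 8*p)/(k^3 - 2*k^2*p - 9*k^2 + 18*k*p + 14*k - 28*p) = (k - 2)/(k - 7)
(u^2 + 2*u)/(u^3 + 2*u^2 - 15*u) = (u + 2)/(u^2 + 2*u - 15)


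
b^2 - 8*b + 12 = (b - 6)*(b - 2)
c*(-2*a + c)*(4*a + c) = -8*a^2*c + 2*a*c^2 + c^3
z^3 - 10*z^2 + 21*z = z*(z - 7)*(z - 3)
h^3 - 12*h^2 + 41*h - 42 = (h - 7)*(h - 3)*(h - 2)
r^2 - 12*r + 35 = (r - 7)*(r - 5)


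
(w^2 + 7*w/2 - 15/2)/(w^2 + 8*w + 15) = (w - 3/2)/(w + 3)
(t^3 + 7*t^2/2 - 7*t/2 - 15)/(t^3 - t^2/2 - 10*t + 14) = (2*t^2 + 11*t + 15)/(2*t^2 + 3*t - 14)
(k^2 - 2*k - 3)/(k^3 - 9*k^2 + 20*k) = (k^2 - 2*k - 3)/(k*(k^2 - 9*k + 20))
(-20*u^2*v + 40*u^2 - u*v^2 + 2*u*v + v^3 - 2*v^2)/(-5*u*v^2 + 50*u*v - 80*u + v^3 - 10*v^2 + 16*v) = (4*u + v)/(v - 8)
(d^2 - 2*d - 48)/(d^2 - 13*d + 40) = (d + 6)/(d - 5)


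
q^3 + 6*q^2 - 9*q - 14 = (q - 2)*(q + 1)*(q + 7)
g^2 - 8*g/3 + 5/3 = (g - 5/3)*(g - 1)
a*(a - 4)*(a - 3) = a^3 - 7*a^2 + 12*a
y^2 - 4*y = y*(y - 4)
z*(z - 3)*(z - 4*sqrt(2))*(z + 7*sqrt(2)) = z^4 - 3*z^3 + 3*sqrt(2)*z^3 - 56*z^2 - 9*sqrt(2)*z^2 + 168*z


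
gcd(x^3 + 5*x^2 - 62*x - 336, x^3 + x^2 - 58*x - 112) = x^2 - x - 56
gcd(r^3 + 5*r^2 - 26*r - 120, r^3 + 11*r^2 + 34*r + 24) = r^2 + 10*r + 24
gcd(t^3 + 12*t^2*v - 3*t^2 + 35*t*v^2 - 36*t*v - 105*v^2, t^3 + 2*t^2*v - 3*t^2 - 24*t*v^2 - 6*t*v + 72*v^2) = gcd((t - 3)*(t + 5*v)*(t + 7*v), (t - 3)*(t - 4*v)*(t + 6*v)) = t - 3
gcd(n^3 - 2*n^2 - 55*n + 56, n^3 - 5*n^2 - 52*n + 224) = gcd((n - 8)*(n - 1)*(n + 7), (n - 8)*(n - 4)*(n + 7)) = n^2 - n - 56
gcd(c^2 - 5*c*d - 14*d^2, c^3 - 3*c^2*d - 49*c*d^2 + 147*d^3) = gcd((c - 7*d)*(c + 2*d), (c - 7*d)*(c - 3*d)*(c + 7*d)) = c - 7*d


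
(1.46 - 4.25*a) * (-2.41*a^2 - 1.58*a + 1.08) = 10.2425*a^3 + 3.1964*a^2 - 6.8968*a + 1.5768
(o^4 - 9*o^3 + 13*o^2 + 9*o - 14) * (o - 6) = o^5 - 15*o^4 + 67*o^3 - 69*o^2 - 68*o + 84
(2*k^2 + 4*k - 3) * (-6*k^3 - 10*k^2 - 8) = -12*k^5 - 44*k^4 - 22*k^3 + 14*k^2 - 32*k + 24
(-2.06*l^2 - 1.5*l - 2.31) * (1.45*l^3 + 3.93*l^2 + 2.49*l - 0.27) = -2.987*l^5 - 10.2708*l^4 - 14.3739*l^3 - 12.2571*l^2 - 5.3469*l + 0.6237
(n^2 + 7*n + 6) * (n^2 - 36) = n^4 + 7*n^3 - 30*n^2 - 252*n - 216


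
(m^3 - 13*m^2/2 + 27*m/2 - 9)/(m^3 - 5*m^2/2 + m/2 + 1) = (2*m^2 - 9*m + 9)/(2*m^2 - m - 1)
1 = 1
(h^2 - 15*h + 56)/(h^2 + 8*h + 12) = (h^2 - 15*h + 56)/(h^2 + 8*h + 12)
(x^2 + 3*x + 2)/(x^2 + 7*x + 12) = (x^2 + 3*x + 2)/(x^2 + 7*x + 12)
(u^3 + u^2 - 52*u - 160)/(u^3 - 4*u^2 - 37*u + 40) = (u + 4)/(u - 1)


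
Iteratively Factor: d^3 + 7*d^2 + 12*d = (d + 3)*(d^2 + 4*d) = d*(d + 3)*(d + 4)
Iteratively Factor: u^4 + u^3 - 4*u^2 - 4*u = (u + 1)*(u^3 - 4*u) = (u + 1)*(u + 2)*(u^2 - 2*u) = u*(u + 1)*(u + 2)*(u - 2)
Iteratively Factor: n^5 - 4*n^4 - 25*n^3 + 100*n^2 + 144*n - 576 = (n + 3)*(n^4 - 7*n^3 - 4*n^2 + 112*n - 192) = (n - 4)*(n + 3)*(n^3 - 3*n^2 - 16*n + 48) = (n - 4)^2*(n + 3)*(n^2 + n - 12) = (n - 4)^2*(n + 3)*(n + 4)*(n - 3)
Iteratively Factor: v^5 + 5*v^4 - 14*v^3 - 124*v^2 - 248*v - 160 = (v + 2)*(v^4 + 3*v^3 - 20*v^2 - 84*v - 80) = (v + 2)^2*(v^3 + v^2 - 22*v - 40) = (v + 2)^2*(v + 4)*(v^2 - 3*v - 10) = (v - 5)*(v + 2)^2*(v + 4)*(v + 2)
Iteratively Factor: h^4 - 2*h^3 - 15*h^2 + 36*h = (h - 3)*(h^3 + h^2 - 12*h) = h*(h - 3)*(h^2 + h - 12) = h*(h - 3)^2*(h + 4)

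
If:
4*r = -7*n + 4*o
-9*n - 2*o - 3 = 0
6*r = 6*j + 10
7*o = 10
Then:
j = 227/252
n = -41/63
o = 10/7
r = 647/252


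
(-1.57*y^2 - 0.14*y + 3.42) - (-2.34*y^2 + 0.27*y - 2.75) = 0.77*y^2 - 0.41*y + 6.17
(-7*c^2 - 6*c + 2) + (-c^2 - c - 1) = -8*c^2 - 7*c + 1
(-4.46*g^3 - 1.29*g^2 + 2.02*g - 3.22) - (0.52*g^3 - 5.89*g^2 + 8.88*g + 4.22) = -4.98*g^3 + 4.6*g^2 - 6.86*g - 7.44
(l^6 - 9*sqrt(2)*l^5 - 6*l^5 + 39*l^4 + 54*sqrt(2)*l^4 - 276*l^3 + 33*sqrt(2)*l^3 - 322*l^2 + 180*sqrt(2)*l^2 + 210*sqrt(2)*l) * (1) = l^6 - 9*sqrt(2)*l^5 - 6*l^5 + 39*l^4 + 54*sqrt(2)*l^4 - 276*l^3 + 33*sqrt(2)*l^3 - 322*l^2 + 180*sqrt(2)*l^2 + 210*sqrt(2)*l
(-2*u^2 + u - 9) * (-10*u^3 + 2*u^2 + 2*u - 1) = 20*u^5 - 14*u^4 + 88*u^3 - 14*u^2 - 19*u + 9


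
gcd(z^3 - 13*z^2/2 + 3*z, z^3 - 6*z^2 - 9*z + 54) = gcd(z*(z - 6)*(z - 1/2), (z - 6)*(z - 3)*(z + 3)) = z - 6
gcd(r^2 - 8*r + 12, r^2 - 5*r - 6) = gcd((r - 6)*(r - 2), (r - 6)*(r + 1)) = r - 6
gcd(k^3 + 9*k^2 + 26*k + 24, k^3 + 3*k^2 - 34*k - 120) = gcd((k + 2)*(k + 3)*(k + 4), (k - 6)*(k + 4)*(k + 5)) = k + 4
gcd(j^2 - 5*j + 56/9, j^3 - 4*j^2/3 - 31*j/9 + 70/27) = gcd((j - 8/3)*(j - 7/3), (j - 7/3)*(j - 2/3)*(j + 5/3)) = j - 7/3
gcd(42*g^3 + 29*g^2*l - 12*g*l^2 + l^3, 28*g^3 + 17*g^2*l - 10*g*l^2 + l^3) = 7*g^2 + 6*g*l - l^2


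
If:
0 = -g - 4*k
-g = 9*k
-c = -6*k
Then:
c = 0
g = 0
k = 0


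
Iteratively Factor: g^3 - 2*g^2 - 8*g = (g - 4)*(g^2 + 2*g) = g*(g - 4)*(g + 2)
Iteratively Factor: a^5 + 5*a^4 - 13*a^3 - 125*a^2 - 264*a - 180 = (a + 2)*(a^4 + 3*a^3 - 19*a^2 - 87*a - 90) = (a + 2)*(a + 3)*(a^3 - 19*a - 30) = (a - 5)*(a + 2)*(a + 3)*(a^2 + 5*a + 6) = (a - 5)*(a + 2)^2*(a + 3)*(a + 3)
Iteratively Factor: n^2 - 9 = (n - 3)*(n + 3)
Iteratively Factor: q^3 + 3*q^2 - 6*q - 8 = (q + 1)*(q^2 + 2*q - 8) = (q + 1)*(q + 4)*(q - 2)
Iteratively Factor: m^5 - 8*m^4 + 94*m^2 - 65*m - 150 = (m + 3)*(m^4 - 11*m^3 + 33*m^2 - 5*m - 50) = (m + 1)*(m + 3)*(m^3 - 12*m^2 + 45*m - 50) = (m - 5)*(m + 1)*(m + 3)*(m^2 - 7*m + 10) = (m - 5)*(m - 2)*(m + 1)*(m + 3)*(m - 5)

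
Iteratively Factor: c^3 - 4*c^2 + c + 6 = (c + 1)*(c^2 - 5*c + 6) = (c - 2)*(c + 1)*(c - 3)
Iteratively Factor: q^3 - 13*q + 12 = (q - 3)*(q^2 + 3*q - 4) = (q - 3)*(q - 1)*(q + 4)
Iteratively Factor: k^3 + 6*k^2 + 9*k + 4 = (k + 4)*(k^2 + 2*k + 1) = (k + 1)*(k + 4)*(k + 1)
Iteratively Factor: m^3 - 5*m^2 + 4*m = (m - 1)*(m^2 - 4*m) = (m - 4)*(m - 1)*(m)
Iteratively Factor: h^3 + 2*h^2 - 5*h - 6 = (h + 3)*(h^2 - h - 2) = (h + 1)*(h + 3)*(h - 2)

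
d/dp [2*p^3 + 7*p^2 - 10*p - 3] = 6*p^2 + 14*p - 10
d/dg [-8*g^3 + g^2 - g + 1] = -24*g^2 + 2*g - 1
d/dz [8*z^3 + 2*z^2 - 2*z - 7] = 24*z^2 + 4*z - 2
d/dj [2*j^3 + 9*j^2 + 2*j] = 6*j^2 + 18*j + 2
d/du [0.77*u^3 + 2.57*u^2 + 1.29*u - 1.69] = 2.31*u^2 + 5.14*u + 1.29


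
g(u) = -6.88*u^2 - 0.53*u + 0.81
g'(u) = -13.76*u - 0.53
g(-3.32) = -73.26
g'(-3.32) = 45.15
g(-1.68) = -17.72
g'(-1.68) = 22.59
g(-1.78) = -20.05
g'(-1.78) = 23.96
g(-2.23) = -32.22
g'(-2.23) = 30.15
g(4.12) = -118.16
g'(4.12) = -57.22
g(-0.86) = -3.82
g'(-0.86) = 11.30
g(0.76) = -3.57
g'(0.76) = -10.99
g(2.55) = -45.28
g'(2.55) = -35.62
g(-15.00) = -1539.24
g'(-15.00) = 205.87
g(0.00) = 0.81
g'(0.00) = -0.53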